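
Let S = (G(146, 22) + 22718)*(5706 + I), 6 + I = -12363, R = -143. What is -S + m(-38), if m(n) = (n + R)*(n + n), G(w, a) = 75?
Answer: 151883515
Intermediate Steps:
I = -12369 (I = -6 - 12363 = -12369)
S = -151869759 (S = (75 + 22718)*(5706 - 12369) = 22793*(-6663) = -151869759)
m(n) = 2*n*(-143 + n) (m(n) = (n - 143)*(n + n) = (-143 + n)*(2*n) = 2*n*(-143 + n))
-S + m(-38) = -1*(-151869759) + 2*(-38)*(-143 - 38) = 151869759 + 2*(-38)*(-181) = 151869759 + 13756 = 151883515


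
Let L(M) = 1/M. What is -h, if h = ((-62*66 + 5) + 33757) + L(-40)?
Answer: -1186799/40 ≈ -29670.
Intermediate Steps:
h = 1186799/40 (h = ((-62*66 + 5) + 33757) + 1/(-40) = ((-4092 + 5) + 33757) - 1/40 = (-4087 + 33757) - 1/40 = 29670 - 1/40 = 1186799/40 ≈ 29670.)
-h = -1*1186799/40 = -1186799/40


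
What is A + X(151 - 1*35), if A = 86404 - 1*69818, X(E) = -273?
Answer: 16313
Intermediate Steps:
A = 16586 (A = 86404 - 69818 = 16586)
A + X(151 - 1*35) = 16586 - 273 = 16313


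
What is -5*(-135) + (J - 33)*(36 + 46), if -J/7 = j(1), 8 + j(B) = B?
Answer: 1987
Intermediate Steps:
j(B) = -8 + B
J = 49 (J = -7*(-8 + 1) = -7*(-7) = 49)
-5*(-135) + (J - 33)*(36 + 46) = -5*(-135) + (49 - 33)*(36 + 46) = 675 + 16*82 = 675 + 1312 = 1987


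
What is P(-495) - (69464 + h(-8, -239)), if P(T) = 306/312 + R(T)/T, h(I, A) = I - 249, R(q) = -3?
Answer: -593787593/8580 ≈ -69206.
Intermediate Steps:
h(I, A) = -249 + I
P(T) = 51/52 - 3/T (P(T) = 306/312 - 3/T = 306*(1/312) - 3/T = 51/52 - 3/T)
P(-495) - (69464 + h(-8, -239)) = (51/52 - 3/(-495)) - (69464 + (-249 - 8)) = (51/52 - 3*(-1/495)) - (69464 - 257) = (51/52 + 1/165) - 1*69207 = 8467/8580 - 69207 = -593787593/8580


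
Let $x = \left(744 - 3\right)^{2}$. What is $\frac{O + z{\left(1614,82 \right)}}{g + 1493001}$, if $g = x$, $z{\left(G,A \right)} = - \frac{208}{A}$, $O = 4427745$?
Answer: $\frac{181537441}{83725362} \approx 2.1682$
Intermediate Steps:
$x = 549081$ ($x = 741^{2} = 549081$)
$g = 549081$
$\frac{O + z{\left(1614,82 \right)}}{g + 1493001} = \frac{4427745 - \frac{208}{82}}{549081 + 1493001} = \frac{4427745 - \frac{104}{41}}{2042082} = \left(4427745 - \frac{104}{41}\right) \frac{1}{2042082} = \frac{181537441}{41} \cdot \frac{1}{2042082} = \frac{181537441}{83725362}$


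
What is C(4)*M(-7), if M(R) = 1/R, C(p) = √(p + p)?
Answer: -2*√2/7 ≈ -0.40406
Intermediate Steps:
C(p) = √2*√p (C(p) = √(2*p) = √2*√p)
C(4)*M(-7) = (√2*√4)/(-7) = (√2*2)*(-⅐) = (2*√2)*(-⅐) = -2*√2/7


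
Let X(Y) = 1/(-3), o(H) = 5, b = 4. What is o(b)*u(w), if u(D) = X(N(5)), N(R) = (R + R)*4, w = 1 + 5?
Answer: -5/3 ≈ -1.6667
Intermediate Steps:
w = 6
N(R) = 8*R (N(R) = (2*R)*4 = 8*R)
X(Y) = -1/3
u(D) = -1/3
o(b)*u(w) = 5*(-1/3) = -5/3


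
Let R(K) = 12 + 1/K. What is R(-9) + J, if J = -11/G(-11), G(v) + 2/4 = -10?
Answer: 815/63 ≈ 12.937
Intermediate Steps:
G(v) = -21/2 (G(v) = -1/2 - 10 = -21/2)
J = 22/21 (J = -11/(-21/2) = -11*(-2/21) = 22/21 ≈ 1.0476)
R(-9) + J = (12 + 1/(-9)) + 22/21 = (12 - 1/9) + 22/21 = 107/9 + 22/21 = 815/63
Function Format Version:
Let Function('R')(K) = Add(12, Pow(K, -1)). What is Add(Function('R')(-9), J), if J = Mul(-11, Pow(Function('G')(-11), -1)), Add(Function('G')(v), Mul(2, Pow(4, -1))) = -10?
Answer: Rational(815, 63) ≈ 12.937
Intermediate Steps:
Function('G')(v) = Rational(-21, 2) (Function('G')(v) = Add(Rational(-1, 2), -10) = Rational(-21, 2))
J = Rational(22, 21) (J = Mul(-11, Pow(Rational(-21, 2), -1)) = Mul(-11, Rational(-2, 21)) = Rational(22, 21) ≈ 1.0476)
Add(Function('R')(-9), J) = Add(Add(12, Pow(-9, -1)), Rational(22, 21)) = Add(Add(12, Rational(-1, 9)), Rational(22, 21)) = Add(Rational(107, 9), Rational(22, 21)) = Rational(815, 63)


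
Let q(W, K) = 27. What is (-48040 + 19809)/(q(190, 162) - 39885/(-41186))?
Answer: -1162721966/1151907 ≈ -1009.4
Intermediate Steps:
(-48040 + 19809)/(q(190, 162) - 39885/(-41186)) = (-48040 + 19809)/(27 - 39885/(-41186)) = -28231/(27 - 39885*(-1/41186)) = -28231/(27 + 39885/41186) = -28231/1151907/41186 = -28231*41186/1151907 = -1162721966/1151907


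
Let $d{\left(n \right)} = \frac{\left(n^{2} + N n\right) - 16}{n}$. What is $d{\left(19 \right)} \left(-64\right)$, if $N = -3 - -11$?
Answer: $- \frac{31808}{19} \approx -1674.1$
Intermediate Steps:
$N = 8$ ($N = -3 + 11 = 8$)
$d{\left(n \right)} = \frac{-16 + n^{2} + 8 n}{n}$ ($d{\left(n \right)} = \frac{\left(n^{2} + 8 n\right) - 16}{n} = \frac{-16 + n^{2} + 8 n}{n}$)
$d{\left(19 \right)} \left(-64\right) = \left(8 + 19 - \frac{16}{19}\right) \left(-64\right) = \frac{497}{19} \left(-64\right) = - \frac{31808}{19}$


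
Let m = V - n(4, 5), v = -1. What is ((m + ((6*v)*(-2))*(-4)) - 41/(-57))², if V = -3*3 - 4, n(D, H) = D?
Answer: 13424896/3249 ≈ 4132.0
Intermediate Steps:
V = -13 (V = -9 - 4 = -13)
m = -17 (m = -13 - 1*4 = -13 - 4 = -17)
((m + ((6*v)*(-2))*(-4)) - 41/(-57))² = ((-17 + ((6*(-1))*(-2))*(-4)) - 41/(-57))² = ((-17 - 6*(-2)*(-4)) - 41*(-1/57))² = ((-17 + 12*(-4)) + 41/57)² = ((-17 - 48) + 41/57)² = (-65 + 41/57)² = (-3664/57)² = 13424896/3249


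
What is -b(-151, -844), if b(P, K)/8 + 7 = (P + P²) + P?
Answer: -179936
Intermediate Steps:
b(P, K) = -56 + 8*P² + 16*P (b(P, K) = -56 + 8*((P + P²) + P) = -56 + 8*(P² + 2*P) = -56 + (8*P² + 16*P) = -56 + 8*P² + 16*P)
-b(-151, -844) = -(-56 + 8*(-151)² + 16*(-151)) = -(-56 + 8*22801 - 2416) = -(-56 + 182408 - 2416) = -1*179936 = -179936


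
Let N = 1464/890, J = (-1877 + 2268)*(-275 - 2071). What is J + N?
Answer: -408191538/445 ≈ -9.1728e+5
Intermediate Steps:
J = -917286 (J = 391*(-2346) = -917286)
N = 732/445 (N = 1464*(1/890) = 732/445 ≈ 1.6449)
J + N = -917286 + 732/445 = -408191538/445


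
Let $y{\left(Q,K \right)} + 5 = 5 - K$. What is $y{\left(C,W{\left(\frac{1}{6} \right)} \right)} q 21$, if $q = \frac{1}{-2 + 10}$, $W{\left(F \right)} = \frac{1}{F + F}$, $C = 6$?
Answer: $- \frac{63}{8} \approx -7.875$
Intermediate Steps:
$W{\left(F \right)} = \frac{1}{2 F}$
$y{\left(Q,K \right)} = - K$ ($y{\left(Q,K \right)} = -5 - \left(-5 + K\right) = - K$)
$q = \frac{1}{8} \approx 0.125$
$y{\left(C,W{\left(\frac{1}{6} \right)} \right)} q 21 = - \frac{1}{2 \cdot \frac{1}{6}} \cdot \frac{1}{8} \cdot 21 = - \frac{\frac{1}{\frac{1}{6}}}{2} \cdot \frac{1}{8} \cdot 21 = - \frac{6}{2} \cdot \frac{1}{8} \cdot 21 = \left(-1\right) 3 \cdot \frac{1}{8} \cdot 21 = \left(-3\right) \frac{1}{8} \cdot 21 = \left(- \frac{3}{8}\right) 21 = - \frac{63}{8}$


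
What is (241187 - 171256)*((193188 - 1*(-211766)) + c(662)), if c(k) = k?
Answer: 28365132496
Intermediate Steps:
(241187 - 171256)*((193188 - 1*(-211766)) + c(662)) = (241187 - 171256)*((193188 - 1*(-211766)) + 662) = 69931*((193188 + 211766) + 662) = 69931*(404954 + 662) = 69931*405616 = 28365132496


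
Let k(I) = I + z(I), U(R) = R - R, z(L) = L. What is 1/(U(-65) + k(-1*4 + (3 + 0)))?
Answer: -1/2 ≈ -0.50000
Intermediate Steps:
U(R) = 0
k(I) = 2*I (k(I) = I + I = 2*I)
1/(U(-65) + k(-1*4 + (3 + 0))) = 1/(0 + 2*(-1*4 + (3 + 0))) = 1/(0 + 2*(-4 + 3)) = 1/(0 + 2*(-1)) = 1/(0 - 2) = 1/(-2) = -1/2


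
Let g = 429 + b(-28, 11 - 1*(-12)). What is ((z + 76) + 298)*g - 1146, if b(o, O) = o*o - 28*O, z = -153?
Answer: 124603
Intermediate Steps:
b(o, O) = o² - 28*O
g = 569 (g = 429 + ((-28)² - 28*(11 - 1*(-12))) = 429 + (784 - 28*(11 + 12)) = 429 + (784 - 28*23) = 429 + (784 - 644) = 429 + 140 = 569)
((z + 76) + 298)*g - 1146 = ((-153 + 76) + 298)*569 - 1146 = (-77 + 298)*569 - 1146 = 221*569 - 1146 = 125749 - 1146 = 124603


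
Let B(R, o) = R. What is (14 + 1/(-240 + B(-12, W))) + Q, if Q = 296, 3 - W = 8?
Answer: 78119/252 ≈ 310.00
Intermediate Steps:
W = -5 (W = 3 - 1*8 = 3 - 8 = -5)
(14 + 1/(-240 + B(-12, W))) + Q = (14 + 1/(-240 - 12)) + 296 = (14 + 1/(-252)) + 296 = (14 - 1/252) + 296 = 3527/252 + 296 = 78119/252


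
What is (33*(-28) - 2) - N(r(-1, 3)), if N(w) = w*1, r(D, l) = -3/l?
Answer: -925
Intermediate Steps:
N(w) = w
(33*(-28) - 2) - N(r(-1, 3)) = (33*(-28) - 2) - (-3)/3 = (-924 - 2) - (-3)/3 = -926 - 1*(-1) = -926 + 1 = -925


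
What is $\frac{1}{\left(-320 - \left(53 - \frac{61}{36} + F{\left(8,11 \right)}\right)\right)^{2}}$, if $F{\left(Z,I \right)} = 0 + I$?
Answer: $\frac{1296}{189420169} \approx 6.8419 \cdot 10^{-6}$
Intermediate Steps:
$F{\left(Z,I \right)} = I$
$\frac{1}{\left(-320 - \left(53 - \frac{61}{36} + F{\left(8,11 \right)}\right)\right)^{2}} = \frac{1}{\left(-320 + \left(\frac{244}{144} - \left(11 + 53\right)\right)\right)^{2}} = \frac{1}{\left(-320 + \left(244 \cdot \frac{1}{144} - 64\right)\right)^{2}} = \frac{1}{\left(-320 + \left(\frac{61}{36} - 64\right)\right)^{2}} = \frac{1}{\left(-320 - \frac{2243}{36}\right)^{2}} = \frac{1}{\left(- \frac{13763}{36}\right)^{2}} = \frac{1}{\frac{189420169}{1296}} = \frac{1296}{189420169}$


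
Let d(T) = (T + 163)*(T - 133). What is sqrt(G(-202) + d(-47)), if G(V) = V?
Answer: I*sqrt(21082) ≈ 145.2*I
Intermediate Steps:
d(T) = (-133 + T)*(163 + T) (d(T) = (163 + T)*(-133 + T) = (-133 + T)*(163 + T))
sqrt(G(-202) + d(-47)) = sqrt(-202 + (-21679 + (-47)**2 + 30*(-47))) = sqrt(-202 + (-21679 + 2209 - 1410)) = sqrt(-202 - 20880) = sqrt(-21082) = I*sqrt(21082)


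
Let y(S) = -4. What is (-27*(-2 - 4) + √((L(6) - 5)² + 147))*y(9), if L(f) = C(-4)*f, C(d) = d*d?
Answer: -648 - 56*√43 ≈ -1015.2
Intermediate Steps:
C(d) = d²
L(f) = 16*f (L(f) = (-4)²*f = 16*f)
(-27*(-2 - 4) + √((L(6) - 5)² + 147))*y(9) = (-27*(-2 - 4) + √((16*6 - 5)² + 147))*(-4) = (-27*(-6) + √((96 - 5)² + 147))*(-4) = (162 + √(91² + 147))*(-4) = (162 + √(8281 + 147))*(-4) = (162 + √8428)*(-4) = (162 + 14*√43)*(-4) = -648 - 56*√43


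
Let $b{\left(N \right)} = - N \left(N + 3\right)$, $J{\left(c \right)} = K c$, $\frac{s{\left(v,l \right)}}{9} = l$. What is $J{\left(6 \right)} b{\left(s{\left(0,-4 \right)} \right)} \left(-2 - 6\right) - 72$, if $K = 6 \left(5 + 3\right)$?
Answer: $2737080$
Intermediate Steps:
$s{\left(v,l \right)} = 9 l$
$K = 48$ ($K = 6 \cdot 8 = 48$)
$J{\left(c \right)} = 48 c$
$b{\left(N \right)} = - N \left(3 + N\right)$
$J{\left(6 \right)} b{\left(s{\left(0,-4 \right)} \right)} \left(-2 - 6\right) - 72 = 48 \cdot 6 - 9 \left(-4\right) \left(3 + 9 \left(-4\right)\right) \left(-2 - 6\right) - 72 = 288 \left(-1\right) \left(-36\right) \left(3 - 36\right) \left(-8\right) - 72 = 288 \left(-1\right) \left(-36\right) \left(-33\right) \left(-8\right) - 72 = 288 \left(\left(-1188\right) \left(-8\right)\right) - 72 = 288 \cdot 9504 - 72 = 2737152 - 72 = 2737080$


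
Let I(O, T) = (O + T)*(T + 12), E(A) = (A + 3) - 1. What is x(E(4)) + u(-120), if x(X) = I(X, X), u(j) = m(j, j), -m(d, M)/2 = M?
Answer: 456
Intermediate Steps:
E(A) = 2 + A (E(A) = (3 + A) - 1 = 2 + A)
I(O, T) = (12 + T)*(O + T) (I(O, T) = (O + T)*(12 + T) = (12 + T)*(O + T))
m(d, M) = -2*M
u(j) = -2*j
x(X) = 2*X**2 + 24*X (x(X) = X**2 + 12*X + 12*X + X*X = X**2 + 12*X + 12*X + X**2 = 2*X**2 + 24*X)
x(E(4)) + u(-120) = 2*(2 + 4)*(12 + (2 + 4)) - 2*(-120) = 2*6*(12 + 6) + 240 = 2*6*18 + 240 = 216 + 240 = 456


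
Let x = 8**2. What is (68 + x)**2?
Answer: 17424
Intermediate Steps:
x = 64
(68 + x)**2 = (68 + 64)**2 = 132**2 = 17424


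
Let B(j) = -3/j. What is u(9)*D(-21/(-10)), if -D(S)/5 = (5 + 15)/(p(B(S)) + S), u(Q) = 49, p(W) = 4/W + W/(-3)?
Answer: 1029000/47 ≈ 21894.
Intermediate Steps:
p(W) = 4/W - W/3 (p(W) = 4/W + W*(-⅓) = 4/W - W/3)
D(S) = -100/(1/S - S/3) (D(S) = -5*(5 + 15)/((4/((-3/S)) - (-1)/S) + S) = -100/((4*(-S/3) + 1/S) + S) = -100/((-4*S/3 + 1/S) + S) = -100/((1/S - 4*S/3) + S) = -100/(1/S - S/3))
u(9)*D(-21/(-10)) = 49*(300*(-21/(-10))/(-3 + (-21/(-10))²)) = 49*(300*(-21*(-⅒))/(-3 + (-21*(-⅒))²)) = 49*(300*(21/10)/(-3 + (21/10)²)) = 49*(300*(21/10)/(-3 + 441/100)) = 49*(300*(21/10)/(141/100)) = 49*(300*(21/10)*(100/141)) = 49*(21000/47) = 1029000/47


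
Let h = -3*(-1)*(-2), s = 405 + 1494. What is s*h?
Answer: -11394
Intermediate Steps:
s = 1899
h = -6 (h = 3*(-2) = -6)
s*h = 1899*(-6) = -11394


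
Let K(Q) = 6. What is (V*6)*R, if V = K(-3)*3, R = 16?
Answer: 1728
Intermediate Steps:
V = 18 (V = 6*3 = 18)
(V*6)*R = (18*6)*16 = 108*16 = 1728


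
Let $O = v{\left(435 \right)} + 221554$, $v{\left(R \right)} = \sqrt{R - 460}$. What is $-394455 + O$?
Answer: $-172901 + 5 i \approx -1.729 \cdot 10^{5} + 5.0 i$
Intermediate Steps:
$v{\left(R \right)} = \sqrt{-460 + R}$
$O = 221554 + 5 i$ ($O = \sqrt{-460 + 435} + 221554 = \sqrt{-25} + 221554 = 5 i + 221554 = 221554 + 5 i \approx 2.2155 \cdot 10^{5} + 5.0 i$)
$-394455 + O = -394455 + \left(221554 + 5 i\right) = -172901 + 5 i$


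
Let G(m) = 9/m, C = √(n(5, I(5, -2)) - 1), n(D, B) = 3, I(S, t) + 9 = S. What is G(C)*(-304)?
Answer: -1368*√2 ≈ -1934.6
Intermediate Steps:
I(S, t) = -9 + S
C = √2 (C = √(3 - 1) = √2 ≈ 1.4142)
G(C)*(-304) = (9/(√2))*(-304) = (9*(√2/2))*(-304) = (9*√2/2)*(-304) = -1368*√2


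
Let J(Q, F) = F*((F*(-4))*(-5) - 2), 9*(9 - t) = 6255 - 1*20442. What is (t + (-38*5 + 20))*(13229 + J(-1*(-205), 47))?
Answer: 81119830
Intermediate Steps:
t = 4756/3 (t = 9 - (6255 - 1*20442)/9 = 9 - (6255 - 20442)/9 = 9 - 1/9*(-14187) = 9 + 4729/3 = 4756/3 ≈ 1585.3)
J(Q, F) = F*(-2 + 20*F) (J(Q, F) = F*(-4*F*(-5) - 2) = F*(20*F - 2) = F*(-2 + 20*F))
(t + (-38*5 + 20))*(13229 + J(-1*(-205), 47)) = (4756/3 + (-38*5 + 20))*(13229 + 2*47*(-1 + 10*47)) = (4756/3 + (-190 + 20))*(13229 + 2*47*(-1 + 470)) = (4756/3 - 170)*(13229 + 2*47*469) = 4246*(13229 + 44086)/3 = (4246/3)*57315 = 81119830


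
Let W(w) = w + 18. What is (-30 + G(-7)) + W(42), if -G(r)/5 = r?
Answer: 65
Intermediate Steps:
G(r) = -5*r
W(w) = 18 + w
(-30 + G(-7)) + W(42) = (-30 - 5*(-7)) + (18 + 42) = (-30 + 35) + 60 = 5 + 60 = 65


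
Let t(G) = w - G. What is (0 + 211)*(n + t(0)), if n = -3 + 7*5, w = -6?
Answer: 5486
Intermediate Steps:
n = 32 (n = -3 + 35 = 32)
t(G) = -6 - G
(0 + 211)*(n + t(0)) = (0 + 211)*(32 + (-6 - 1*0)) = 211*(32 + (-6 + 0)) = 211*(32 - 6) = 211*26 = 5486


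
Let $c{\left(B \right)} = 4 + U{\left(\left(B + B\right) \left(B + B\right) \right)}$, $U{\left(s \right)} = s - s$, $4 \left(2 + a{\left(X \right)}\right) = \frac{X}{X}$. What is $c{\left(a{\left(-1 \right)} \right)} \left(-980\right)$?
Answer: $-3920$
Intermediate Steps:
$a{\left(X \right)} = - \frac{7}{4}$ ($a{\left(X \right)} = -2 + \frac{X \frac{1}{X}}{4} = -2 + \frac{1}{4} \cdot 1 = -2 + \frac{1}{4} = - \frac{7}{4}$)
$U{\left(s \right)} = 0$
$c{\left(B \right)} = 4$ ($c{\left(B \right)} = 4 + 0 = 4$)
$c{\left(a{\left(-1 \right)} \right)} \left(-980\right) = 4 \left(-980\right) = -3920$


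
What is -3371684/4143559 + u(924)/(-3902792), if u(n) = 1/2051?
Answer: -3855581533718241/4738234532601304 ≈ -0.81372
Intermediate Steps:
u(n) = 1/2051
-3371684/4143559 + u(924)/(-3902792) = -3371684/4143559 + (1/2051)/(-3902792) = -3371684*1/4143559 + (1/2051)*(-1/3902792) = -3371684/4143559 - 1/8004626392 = -3855581533718241/4738234532601304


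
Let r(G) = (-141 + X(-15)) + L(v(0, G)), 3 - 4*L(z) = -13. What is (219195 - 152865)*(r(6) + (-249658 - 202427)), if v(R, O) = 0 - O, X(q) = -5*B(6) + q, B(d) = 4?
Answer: -29998206810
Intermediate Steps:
X(q) = -20 + q (X(q) = -5*4 + q = -20 + q)
v(R, O) = -O
L(z) = 4 (L(z) = ¾ - ¼*(-13) = ¾ + 13/4 = 4)
r(G) = -172 (r(G) = (-141 + (-20 - 15)) + 4 = (-141 - 35) + 4 = -176 + 4 = -172)
(219195 - 152865)*(r(6) + (-249658 - 202427)) = (219195 - 152865)*(-172 + (-249658 - 202427)) = 66330*(-172 - 452085) = 66330*(-452257) = -29998206810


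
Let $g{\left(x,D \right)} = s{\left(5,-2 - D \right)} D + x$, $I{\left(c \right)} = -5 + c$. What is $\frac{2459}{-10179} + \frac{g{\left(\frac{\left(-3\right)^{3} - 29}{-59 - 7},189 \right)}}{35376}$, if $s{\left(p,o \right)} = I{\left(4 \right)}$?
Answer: $- \frac{325984187}{1320338448} \approx -0.24689$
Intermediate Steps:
$s{\left(p,o \right)} = -1$ ($s{\left(p,o \right)} = -5 + 4 = -1$)
$g{\left(x,D \right)} = x - D$ ($g{\left(x,D \right)} = - D + x = x - D$)
$\frac{2459}{-10179} + \frac{g{\left(\frac{\left(-3\right)^{3} - 29}{-59 - 7},189 \right)}}{35376} = \frac{2459}{-10179} + \frac{\frac{\left(-3\right)^{3} - 29}{-59 - 7} - 189}{35376} = 2459 \left(- \frac{1}{10179}\right) + \left(\frac{-27 - 29}{-66} - 189\right) \frac{1}{35376} = - \frac{2459}{10179} + \left(\left(-56\right) \left(- \frac{1}{66}\right) - 189\right) \frac{1}{35376} = - \frac{2459}{10179} + \left(\frac{28}{33} - 189\right) \frac{1}{35376} = - \frac{2459}{10179} - \frac{6209}{1167408} = - \frac{325984187}{1320338448}$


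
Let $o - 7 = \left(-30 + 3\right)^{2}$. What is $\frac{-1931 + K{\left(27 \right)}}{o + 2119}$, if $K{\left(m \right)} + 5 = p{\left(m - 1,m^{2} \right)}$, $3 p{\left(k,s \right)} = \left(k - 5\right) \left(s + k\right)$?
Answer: $\frac{3349}{2855} \approx 1.173$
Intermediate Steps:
$o = 736$ ($o = 7 + \left(-30 + 3\right)^{2} = 7 + \left(-27\right)^{2} = 7 + 729 = 736$)
$p{\left(k,s \right)} = \frac{\left(-5 + k\right) \left(k + s\right)}{3}$ ($p{\left(k,s \right)} = \frac{\left(k - 5\right) \left(s + k\right)}{3} = \frac{\left(-5 + k\right) \left(k + s\right)}{3}$)
$K{\left(m \right)} = - \frac{10}{3} - \frac{5 m}{3} - \frac{5 m^{2}}{3} + \frac{\left(-1 + m\right)^{2}}{3} + \frac{m^{2} \left(-1 + m\right)}{3}$ ($K{\left(m \right)} = -5 + \left(- \frac{5 \left(m - 1\right)}{3} - \frac{5 m^{2}}{3} + \frac{\left(m - 1\right)^{2}}{3} + \frac{\left(m - 1\right) m^{2}}{3}\right) = -5 + \left(- \frac{5 \left(-1 + m\right)}{3} - \frac{5 m^{2}}{3} + \frac{\left(-1 + m\right)^{2}}{3} + \frac{\left(-1 + m\right) m^{2}}{3}\right) = -5 - \left(- \frac{5}{3} - \frac{\left(-1 + m\right)^{2}}{3} + \frac{5 m}{3} + \frac{5 m^{2}}{3} - \frac{m^{2} \left(-1 + m\right)}{3}\right) = -5 + \left(\frac{5}{3} - \frac{5 m}{3} - \frac{5 m^{2}}{3} + \frac{\left(-1 + m\right)^{2}}{3} + \frac{m^{2} \left(-1 + m\right)}{3}\right) = - \frac{10}{3} - \frac{5 m}{3} - \frac{5 m^{2}}{3} + \frac{\left(-1 + m\right)^{2}}{3} + \frac{m^{2} \left(-1 + m\right)}{3}$)
$\frac{-1931 + K{\left(27 \right)}}{o + 2119} = \frac{-1931 - \left(66 - 6561 + 1215\right)}{736 + 2119} = \frac{-1931 - -5280}{2855} = \left(-1931 - -5280\right) \frac{1}{2855} = \left(-1931 + 5280\right) \frac{1}{2855} = 3349 \cdot \frac{1}{2855} = \frac{3349}{2855}$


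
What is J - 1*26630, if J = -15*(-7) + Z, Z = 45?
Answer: -26480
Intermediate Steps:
J = 150 (J = -15*(-7) + 45 = 105 + 45 = 150)
J - 1*26630 = 150 - 1*26630 = 150 - 26630 = -26480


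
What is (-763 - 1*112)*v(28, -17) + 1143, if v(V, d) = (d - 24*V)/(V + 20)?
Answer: 657739/48 ≈ 13703.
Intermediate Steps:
v(V, d) = (d - 24*V)/(20 + V)
(-763 - 1*112)*v(28, -17) + 1143 = (-763 - 1*112)*((-17 - 24*28)/(20 + 28)) + 1143 = (-763 - 112)*((-17 - 672)/48) + 1143 = -875*(-689)/48 + 1143 = -875*(-689/48) + 1143 = 602875/48 + 1143 = 657739/48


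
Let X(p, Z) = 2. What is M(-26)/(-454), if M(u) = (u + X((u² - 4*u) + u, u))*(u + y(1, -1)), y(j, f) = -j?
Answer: -324/227 ≈ -1.4273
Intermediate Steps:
M(u) = (-1 + u)*(2 + u) (M(u) = (u + 2)*(u - 1*1) = (2 + u)*(u - 1) = (2 + u)*(-1 + u) = (-1 + u)*(2 + u))
M(-26)/(-454) = (-2 - 26 + (-26)²)/(-454) = (-2 - 26 + 676)*(-1/454) = 648*(-1/454) = -324/227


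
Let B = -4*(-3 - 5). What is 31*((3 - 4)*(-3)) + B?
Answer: 125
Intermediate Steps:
B = 32 (B = -4*(-8) = 32)
31*((3 - 4)*(-3)) + B = 31*((3 - 4)*(-3)) + 32 = 31*(-1*(-3)) + 32 = 31*3 + 32 = 93 + 32 = 125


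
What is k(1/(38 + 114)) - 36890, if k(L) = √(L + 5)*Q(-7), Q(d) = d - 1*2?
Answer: -36890 - 9*√28918/76 ≈ -36910.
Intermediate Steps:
Q(d) = -2 + d (Q(d) = d - 2 = -2 + d)
k(L) = -9*√(5 + L) (k(L) = √(L + 5)*(-2 - 7) = √(5 + L)*(-9) = -9*√(5 + L))
k(1/(38 + 114)) - 36890 = -9*√(5 + 1/(38 + 114)) - 36890 = -9*√(5 + 1/152) - 36890 = -9*√28918/76 - 36890 = -36890 - 9*√28918/76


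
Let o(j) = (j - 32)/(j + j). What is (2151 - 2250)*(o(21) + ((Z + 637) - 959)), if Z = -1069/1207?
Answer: 540594219/16898 ≈ 31992.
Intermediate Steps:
Z = -1069/1207 (Z = -1069*1/1207 = -1069/1207 ≈ -0.88567)
o(j) = (-32 + j)/(2*j) (o(j) = (-32 + j)/((2*j)) = (-32 + j)*(1/(2*j)) = (-32 + j)/(2*j))
(2151 - 2250)*(o(21) + ((Z + 637) - 959)) = (2151 - 2250)*((1/2)*(-32 + 21)/21 + ((-1069/1207 + 637) - 959)) = -99*((1/2)*(1/21)*(-11) + (767790/1207 - 959)) = -99*(-11/42 - 389723/1207) = -99*(-16381643/50694) = 540594219/16898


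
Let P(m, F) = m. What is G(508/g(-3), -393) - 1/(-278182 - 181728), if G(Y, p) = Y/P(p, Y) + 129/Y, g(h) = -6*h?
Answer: 464732495927/103295556045 ≈ 4.4991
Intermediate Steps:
G(Y, p) = 129/Y + Y/p (G(Y, p) = Y/p + 129/Y = 129/Y + Y/p)
G(508/g(-3), -393) - 1/(-278182 - 181728) = (129/((508/((-6*(-3))))) + (508/((-6*(-3))))/(-393)) - 1/(-278182 - 181728) = (129/((508/18)) + (508/18)*(-1/393)) - 1/(-459910) = (129/((508*(1/18))) + (508*(1/18))*(-1/393)) - 1*(-1/459910) = (129/(254/9) + (254/9)*(-1/393)) + 1/459910 = (129*(9/254) - 254/3537) + 1/459910 = (1161/254 - 254/3537) + 1/459910 = 4041941/898398 + 1/459910 = 464732495927/103295556045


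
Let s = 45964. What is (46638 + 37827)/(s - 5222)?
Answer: 84465/40742 ≈ 2.0732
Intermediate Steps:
(46638 + 37827)/(s - 5222) = (46638 + 37827)/(45964 - 5222) = 84465/40742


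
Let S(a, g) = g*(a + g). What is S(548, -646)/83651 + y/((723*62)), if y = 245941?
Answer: 23411054999/3749739726 ≈ 6.2434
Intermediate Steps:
S(548, -646)/83651 + y/((723*62)) = -646*(548 - 646)/83651 + 245941/((723*62)) = -646*(-98)*(1/83651) + 245941/44826 = 63308*(1/83651) + 245941*(1/44826) = 63308/83651 + 245941/44826 = 23411054999/3749739726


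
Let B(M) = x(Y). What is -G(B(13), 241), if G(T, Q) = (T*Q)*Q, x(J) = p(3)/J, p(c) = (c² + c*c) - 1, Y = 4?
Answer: -987377/4 ≈ -2.4684e+5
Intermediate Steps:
p(c) = -1 + 2*c² (p(c) = (c² + c²) - 1 = 2*c² - 1 = -1 + 2*c²)
x(J) = 17/J (x(J) = (-1 + 2*3²)/J = (-1 + 2*9)/J = (-1 + 18)/J = 17/J)
B(M) = 17/4
G(T, Q) = T*Q² (G(T, Q) = (Q*T)*Q = T*Q²)
-G(B(13), 241) = -17*241²/4 = -17*58081/4 = -1*987377/4 = -987377/4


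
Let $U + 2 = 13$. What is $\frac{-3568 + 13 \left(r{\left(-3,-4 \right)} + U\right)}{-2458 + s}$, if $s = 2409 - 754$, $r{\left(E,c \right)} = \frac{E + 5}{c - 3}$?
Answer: $\frac{24001}{5621} \approx 4.2699$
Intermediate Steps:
$U = 11$ ($U = -2 + 13 = 11$)
$r{\left(E,c \right)} = \frac{5 + E}{-3 + c}$
$s = 1655$
$\frac{-3568 + 13 \left(r{\left(-3,-4 \right)} + U\right)}{-2458 + s} = \frac{-3568 + 13 \left(\frac{5 - 3}{-3 - 4} + 11\right)}{-2458 + 1655} = \frac{-3568 + 13 \left(\frac{1}{-7} \cdot 2 + 11\right)}{-803} = \left(-3568 + 13 \left(\left(- \frac{1}{7}\right) 2 + 11\right)\right) \left(- \frac{1}{803}\right) = \left(-3568 + 13 \left(- \frac{2}{7} + 11\right)\right) \left(- \frac{1}{803}\right) = \left(-3568 + 13 \cdot \frac{75}{7}\right) \left(- \frac{1}{803}\right) = \left(-3568 + \frac{975}{7}\right) \left(- \frac{1}{803}\right) = \left(- \frac{24001}{7}\right) \left(- \frac{1}{803}\right) = \frac{24001}{5621}$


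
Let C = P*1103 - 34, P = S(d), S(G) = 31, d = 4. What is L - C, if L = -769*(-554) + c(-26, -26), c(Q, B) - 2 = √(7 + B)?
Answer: 391869 + I*√19 ≈ 3.9187e+5 + 4.3589*I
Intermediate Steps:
P = 31
c(Q, B) = 2 + √(7 + B)
L = 426028 + I*√19 (L = -769*(-554) + (2 + √(7 - 26)) = 426026 + (2 + √(-19)) = 426026 + (2 + I*√19) = 426028 + I*√19 ≈ 4.2603e+5 + 4.3589*I)
C = 34159 (C = 31*1103 - 34 = 34193 - 34 = 34159)
L - C = (426028 + I*√19) - 1*34159 = (426028 + I*√19) - 34159 = 391869 + I*√19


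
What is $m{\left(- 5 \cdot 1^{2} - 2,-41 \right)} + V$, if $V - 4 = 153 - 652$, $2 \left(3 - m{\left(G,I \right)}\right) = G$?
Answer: $- \frac{977}{2} \approx -488.5$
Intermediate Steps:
$m{\left(G,I \right)} = 3 - \frac{G}{2}$
$V = -495$ ($V = 4 + \left(153 - 652\right) = 4 - 499 = -495$)
$m{\left(- 5 \cdot 1^{2} - 2,-41 \right)} + V = \left(3 - \frac{- 5 \cdot 1^{2} - 2}{2}\right) - 495 = \left(3 - \frac{\left(-5\right) 1 - 2}{2}\right) - 495 = \left(3 - \frac{-5 - 2}{2}\right) - 495 = \left(3 - - \frac{7}{2}\right) - 495 = \left(3 + \frac{7}{2}\right) - 495 = \frac{13}{2} - 495 = - \frac{977}{2}$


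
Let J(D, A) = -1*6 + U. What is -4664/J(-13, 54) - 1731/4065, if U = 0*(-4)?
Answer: 3158129/4065 ≈ 776.91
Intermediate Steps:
U = 0
J(D, A) = -6 (J(D, A) = -1*6 + 0 = -6 + 0 = -6)
-4664/J(-13, 54) - 1731/4065 = -4664/(-6) - 1731/4065 = -4664*(-1/6) - 1731*1/4065 = 2332/3 - 577/1355 = 3158129/4065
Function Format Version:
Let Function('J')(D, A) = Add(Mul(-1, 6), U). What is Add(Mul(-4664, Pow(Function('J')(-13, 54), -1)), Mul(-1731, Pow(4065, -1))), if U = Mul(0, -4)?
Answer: Rational(3158129, 4065) ≈ 776.91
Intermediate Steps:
U = 0
Function('J')(D, A) = -6 (Function('J')(D, A) = Add(Mul(-1, 6), 0) = Add(-6, 0) = -6)
Add(Mul(-4664, Pow(Function('J')(-13, 54), -1)), Mul(-1731, Pow(4065, -1))) = Add(Mul(-4664, Pow(-6, -1)), Mul(-1731, Pow(4065, -1))) = Add(Mul(-4664, Rational(-1, 6)), Mul(-1731, Rational(1, 4065))) = Add(Rational(2332, 3), Rational(-577, 1355)) = Rational(3158129, 4065)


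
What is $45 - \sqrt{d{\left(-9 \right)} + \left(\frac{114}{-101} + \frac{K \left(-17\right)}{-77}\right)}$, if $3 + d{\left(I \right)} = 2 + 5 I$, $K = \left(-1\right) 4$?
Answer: $45 - \frac{34 i \sqrt{2511971}}{7777} \approx 45.0 - 6.9291 i$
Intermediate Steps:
$K = -4$
$d{\left(I \right)} = -1 + 5 I$ ($d{\left(I \right)} = -3 + \left(2 + 5 I\right) = -1 + 5 I$)
$45 - \sqrt{d{\left(-9 \right)} + \left(\frac{114}{-101} + \frac{K \left(-17\right)}{-77}\right)} = 45 - \sqrt{\left(-1 + 5 \left(-9\right)\right) + \left(\frac{114}{-101} + \frac{\left(-4\right) \left(-17\right)}{-77}\right)} = 45 - \sqrt{\left(-1 - 45\right) + \left(114 \left(- \frac{1}{101}\right) + 68 \left(- \frac{1}{77}\right)\right)} = 45 - \sqrt{-46 - \frac{15646}{7777}} = 45 - \sqrt{- \frac{373388}{7777}} = 45 - \frac{34 i \sqrt{2511971}}{7777}$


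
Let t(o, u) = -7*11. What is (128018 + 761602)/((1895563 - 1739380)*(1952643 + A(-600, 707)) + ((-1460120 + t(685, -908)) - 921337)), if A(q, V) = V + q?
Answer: 222405/76245992929 ≈ 2.9169e-6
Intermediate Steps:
t(o, u) = -77
(128018 + 761602)/((1895563 - 1739380)*(1952643 + A(-600, 707)) + ((-1460120 + t(685, -908)) - 921337)) = (128018 + 761602)/((1895563 - 1739380)*(1952643 + (707 - 600)) + ((-1460120 - 77) - 921337)) = 889620/(156183*(1952643 + 107) + (-1460197 - 921337)) = 889620/(156183*1952750 - 2381534) = 889620/(304986353250 - 2381534) = 889620/304983971716 = 889620*(1/304983971716) = 222405/76245992929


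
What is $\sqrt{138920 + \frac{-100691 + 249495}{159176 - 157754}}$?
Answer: $\frac{\sqrt{7808875238}}{237} \approx 372.86$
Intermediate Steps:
$\sqrt{138920 + \frac{-100691 + 249495}{159176 - 157754}} = \sqrt{138920 + \frac{148804}{1422}} = \sqrt{138920 + 148804 \cdot \frac{1}{1422}} = \sqrt{138920 + \frac{74402}{711}} = \sqrt{\frac{98846522}{711}} = \frac{\sqrt{7808875238}}{237}$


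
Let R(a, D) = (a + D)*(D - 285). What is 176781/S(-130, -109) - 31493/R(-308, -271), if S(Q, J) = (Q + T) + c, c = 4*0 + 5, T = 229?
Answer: 14226692843/8370024 ≈ 1699.7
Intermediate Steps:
c = 5 (c = 0 + 5 = 5)
S(Q, J) = 234 + Q (S(Q, J) = (Q + 229) + 5 = (229 + Q) + 5 = 234 + Q)
R(a, D) = (-285 + D)*(D + a) (R(a, D) = (D + a)*(-285 + D) = (-285 + D)*(D + a))
176781/S(-130, -109) - 31493/R(-308, -271) = 176781/(234 - 130) - 31493/((-271)² - 285*(-271) - 285*(-308) - 271*(-308)) = 176781/104 - 31493/(73441 + 77235 + 87780 + 83468) = 176781*(1/104) - 31493/321924 = 176781/104 - 31493*1/321924 = 176781/104 - 31493/321924 = 14226692843/8370024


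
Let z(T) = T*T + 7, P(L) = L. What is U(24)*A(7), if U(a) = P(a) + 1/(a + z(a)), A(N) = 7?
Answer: 101983/607 ≈ 168.01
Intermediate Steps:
z(T) = 7 + T**2 (z(T) = T**2 + 7 = 7 + T**2)
U(a) = a + 1/(7 + a + a**2) (U(a) = a + 1/(a + (7 + a**2)) = a + 1/(7 + a + a**2))
U(24)*A(7) = ((1 + 24**2 + 24*(7 + 24**2))/(7 + 24 + 24**2))*7 = ((1 + 576 + 24*(7 + 576))/(7 + 24 + 576))*7 = ((1 + 576 + 24*583)/607)*7 = ((1 + 576 + 13992)/607)*7 = ((1/607)*14569)*7 = (14569/607)*7 = 101983/607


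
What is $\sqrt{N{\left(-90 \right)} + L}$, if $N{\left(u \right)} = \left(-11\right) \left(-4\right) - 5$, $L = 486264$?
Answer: $\sqrt{486303} \approx 697.35$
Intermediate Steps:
$N{\left(u \right)} = 39$ ($N{\left(u \right)} = 44 - 5 = 39$)
$\sqrt{N{\left(-90 \right)} + L} = \sqrt{39 + 486264} = \sqrt{486303}$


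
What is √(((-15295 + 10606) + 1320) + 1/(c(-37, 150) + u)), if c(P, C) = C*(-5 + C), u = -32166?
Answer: I*√22844569755/2604 ≈ 58.043*I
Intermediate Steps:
√(((-15295 + 10606) + 1320) + 1/(c(-37, 150) + u)) = √(((-15295 + 10606) + 1320) + 1/(150*(-5 + 150) - 32166)) = √((-4689 + 1320) + 1/(150*145 - 32166)) = √(-3369 + 1/(21750 - 32166)) = √(-3369 + 1/(-10416)) = √(-3369 - 1/10416) = √(-35091505/10416) = I*√22844569755/2604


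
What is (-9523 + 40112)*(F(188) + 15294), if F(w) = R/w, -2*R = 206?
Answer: 87948544541/188 ≈ 4.6781e+8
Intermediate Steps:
R = -103 (R = -1/2*206 = -103)
F(w) = -103/w
(-9523 + 40112)*(F(188) + 15294) = (-9523 + 40112)*(-103/188 + 15294) = 30589*(-103*1/188 + 15294) = 30589*(-103/188 + 15294) = 30589*(2875169/188) = 87948544541/188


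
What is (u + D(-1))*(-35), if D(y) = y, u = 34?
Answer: -1155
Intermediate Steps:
(u + D(-1))*(-35) = (34 - 1)*(-35) = 33*(-35) = -1155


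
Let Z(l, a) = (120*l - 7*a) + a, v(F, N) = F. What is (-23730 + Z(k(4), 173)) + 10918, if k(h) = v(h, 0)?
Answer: -13370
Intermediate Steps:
k(h) = h
Z(l, a) = -6*a + 120*l (Z(l, a) = (-7*a + 120*l) + a = -6*a + 120*l)
(-23730 + Z(k(4), 173)) + 10918 = (-23730 + (-6*173 + 120*4)) + 10918 = (-23730 + (-1038 + 480)) + 10918 = (-23730 - 558) + 10918 = -24288 + 10918 = -13370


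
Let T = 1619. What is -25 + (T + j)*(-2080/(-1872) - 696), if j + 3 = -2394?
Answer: 4865387/9 ≈ 5.4060e+5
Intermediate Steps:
j = -2397 (j = -3 - 2394 = -2397)
-25 + (T + j)*(-2080/(-1872) - 696) = -25 + (1619 - 2397)*(-2080/(-1872) - 696) = -25 - 778*(-2080*(-1/1872) - 696) = -25 - 778*(10/9 - 696) = -25 - 778*(-6254/9) = -25 + 4865612/9 = 4865387/9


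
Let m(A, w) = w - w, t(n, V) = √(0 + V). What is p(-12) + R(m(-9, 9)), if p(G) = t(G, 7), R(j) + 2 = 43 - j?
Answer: 41 + √7 ≈ 43.646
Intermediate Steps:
t(n, V) = √V
m(A, w) = 0
R(j) = 41 - j (R(j) = -2 + (43 - j) = 41 - j)
p(G) = √7
p(-12) + R(m(-9, 9)) = √7 + (41 - 1*0) = √7 + (41 + 0) = √7 + 41 = 41 + √7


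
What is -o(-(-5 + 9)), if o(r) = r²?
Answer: -16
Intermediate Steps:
-o(-(-5 + 9)) = -(-(-5 + 9))² = -(-1*4)² = -1*(-4)² = -1*16 = -16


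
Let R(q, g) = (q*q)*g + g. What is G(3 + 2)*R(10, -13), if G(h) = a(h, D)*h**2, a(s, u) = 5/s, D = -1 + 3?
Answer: -32825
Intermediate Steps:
D = 2
R(q, g) = g + g*q**2 (R(q, g) = q**2*g + g = g*q**2 + g = g + g*q**2)
G(h) = 5*h (G(h) = (5/h)*h**2 = 5*h)
G(3 + 2)*R(10, -13) = (5*(3 + 2))*(-13*(1 + 10**2)) = (5*5)*(-13*(1 + 100)) = 25*(-13*101) = 25*(-1313) = -32825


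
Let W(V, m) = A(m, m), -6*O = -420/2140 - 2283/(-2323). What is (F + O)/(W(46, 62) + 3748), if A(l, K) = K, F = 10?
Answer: 2453027/947017410 ≈ 0.0025903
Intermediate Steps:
O = -32583/248561 (O = -(-420/2140 - 2283/(-2323))/6 = -(-420*1/2140 - 2283*(-1/2323))/6 = -(-21/107 + 2283/2323)/6 = -⅙*195498/248561 = -32583/248561 ≈ -0.13109)
W(V, m) = m
(F + O)/(W(46, 62) + 3748) = (10 - 32583/248561)/(62 + 3748) = (2453027/248561)/3810 = (2453027/248561)*(1/3810) = 2453027/947017410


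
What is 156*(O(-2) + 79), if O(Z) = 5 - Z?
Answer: 13416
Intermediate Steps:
156*(O(-2) + 79) = 156*((5 - 1*(-2)) + 79) = 156*((5 + 2) + 79) = 156*(7 + 79) = 156*86 = 13416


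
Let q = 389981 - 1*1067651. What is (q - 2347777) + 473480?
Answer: -2551967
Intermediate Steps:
q = -677670 (q = 389981 - 1067651 = -677670)
(q - 2347777) + 473480 = (-677670 - 2347777) + 473480 = -3025447 + 473480 = -2551967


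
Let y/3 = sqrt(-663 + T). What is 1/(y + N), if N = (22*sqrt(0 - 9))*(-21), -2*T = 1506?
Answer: 77*I/106014 + I*sqrt(354)/318042 ≈ 0.00078548*I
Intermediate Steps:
T = -753 (T = -1/2*1506 = -753)
y = 6*I*sqrt(354) (y = 3*sqrt(-663 - 753) = 3*sqrt(-1416) = 3*(2*I*sqrt(354)) = 6*I*sqrt(354) ≈ 112.89*I)
N = -1386*I (N = (22*sqrt(-9))*(-21) = (22*(3*I))*(-21) = (66*I)*(-21) = -1386*I ≈ -1386.0*I)
1/(y + N) = 1/(6*I*sqrt(354) - 1386*I) = 1/(-1386*I + 6*I*sqrt(354))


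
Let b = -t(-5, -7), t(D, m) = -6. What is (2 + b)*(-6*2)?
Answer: -96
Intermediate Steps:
b = 6 (b = -1*(-6) = 6)
(2 + b)*(-6*2) = (2 + 6)*(-6*2) = 8*(-12) = -96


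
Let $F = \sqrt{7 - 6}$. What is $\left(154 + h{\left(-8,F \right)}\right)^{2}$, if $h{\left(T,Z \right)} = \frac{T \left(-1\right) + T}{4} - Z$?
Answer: $23409$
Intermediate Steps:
$F = 1$ ($F = \sqrt{1} = 1$)
$h{\left(T,Z \right)} = - Z$ ($h{\left(T,Z \right)} = \left(- T + T\right) \frac{1}{4} - Z = 0 \cdot \frac{1}{4} - Z = 0 - Z = - Z$)
$\left(154 + h{\left(-8,F \right)}\right)^{2} = \left(154 - 1\right)^{2} = 153^{2} = 23409$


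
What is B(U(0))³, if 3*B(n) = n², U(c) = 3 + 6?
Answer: 19683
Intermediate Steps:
U(c) = 9
B(n) = n²/3
B(U(0))³ = ((⅓)*9²)³ = ((⅓)*81)³ = 27³ = 19683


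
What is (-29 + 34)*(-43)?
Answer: -215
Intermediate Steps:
(-29 + 34)*(-43) = 5*(-43) = -215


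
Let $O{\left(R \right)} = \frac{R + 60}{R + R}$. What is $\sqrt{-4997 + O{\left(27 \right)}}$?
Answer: $\frac{i \sqrt{179834}}{6} \approx 70.678 i$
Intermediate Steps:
$O{\left(R \right)} = \frac{60 + R}{2 R}$
$\sqrt{-4997 + O{\left(27 \right)}} = \sqrt{-4997 + \frac{60 + 27}{2 \cdot 27}} = \sqrt{-4997 + \frac{1}{2} \cdot \frac{1}{27} \cdot 87} = \sqrt{-4997 + \frac{29}{18}} = \sqrt{- \frac{89917}{18}} = \frac{i \sqrt{179834}}{6}$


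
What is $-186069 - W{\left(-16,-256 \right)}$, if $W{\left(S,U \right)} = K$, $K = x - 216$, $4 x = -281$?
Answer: $- \frac{743131}{4} \approx -1.8578 \cdot 10^{5}$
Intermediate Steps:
$x = - \frac{281}{4}$ ($x = \frac{1}{4} \left(-281\right) = - \frac{281}{4} \approx -70.25$)
$K = - \frac{1145}{4}$ ($K = - \frac{281}{4} - 216 = - \frac{1145}{4} \approx -286.25$)
$W{\left(S,U \right)} = - \frac{1145}{4}$
$-186069 - W{\left(-16,-256 \right)} = -186069 - - \frac{1145}{4} = -186069 + \frac{1145}{4} = - \frac{743131}{4}$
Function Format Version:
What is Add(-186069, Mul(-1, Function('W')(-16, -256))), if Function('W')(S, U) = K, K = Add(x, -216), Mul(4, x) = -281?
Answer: Rational(-743131, 4) ≈ -1.8578e+5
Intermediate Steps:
x = Rational(-281, 4) (x = Mul(Rational(1, 4), -281) = Rational(-281, 4) ≈ -70.250)
K = Rational(-1145, 4) (K = Add(Rational(-281, 4), -216) = Rational(-1145, 4) ≈ -286.25)
Function('W')(S, U) = Rational(-1145, 4)
Add(-186069, Mul(-1, Function('W')(-16, -256))) = Add(-186069, Mul(-1, Rational(-1145, 4))) = Add(-186069, Rational(1145, 4)) = Rational(-743131, 4)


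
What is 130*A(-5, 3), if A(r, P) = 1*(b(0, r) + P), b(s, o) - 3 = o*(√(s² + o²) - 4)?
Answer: 130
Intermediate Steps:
b(s, o) = 3 + o*(-4 + √(o² + s²)) (b(s, o) = 3 + o*(√(s² + o²) - 4) = 3 + o*(√(o² + s²) - 4) = 3 + o*(-4 + √(o² + s²)))
A(r, P) = 3 + P - 4*r + r*√(r²) (A(r, P) = 1*((3 - 4*r + r*√(r² + 0²)) + P) = 1*((3 - 4*r + r*√(r² + 0)) + P) = 1*((3 - 4*r + r*√(r²)) + P) = 1*(3 + P - 4*r + r*√(r²)) = 3 + P - 4*r + r*√(r²))
130*A(-5, 3) = 130*(3 + 3 - 4*(-5) - 5*√((-5)²)) = 130*(3 + 3 + 20 - 5*√25) = 130*(3 + 3 + 20 - 5*5) = 130*(3 + 3 + 20 - 25) = 130*1 = 130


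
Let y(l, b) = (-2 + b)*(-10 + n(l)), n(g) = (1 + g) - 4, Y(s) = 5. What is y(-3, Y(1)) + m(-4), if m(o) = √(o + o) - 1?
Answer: -49 + 2*I*√2 ≈ -49.0 + 2.8284*I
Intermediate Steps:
m(o) = -1 + √2*√o (m(o) = √(2*o) - 1 = √2*√o - 1 = -1 + √2*√o)
n(g) = -3 + g
y(l, b) = (-13 + l)*(-2 + b) (y(l, b) = (-2 + b)*(-10 + (-3 + l)) = (-2 + b)*(-13 + l) = (-13 + l)*(-2 + b))
y(-3, Y(1)) + m(-4) = (26 - 13*5 - 2*(-3) + 5*(-3)) + (-1 + √2*√(-4)) = (26 - 65 + 6 - 15) + (-1 + √2*(2*I)) = -48 + (-1 + 2*I*√2) = -49 + 2*I*√2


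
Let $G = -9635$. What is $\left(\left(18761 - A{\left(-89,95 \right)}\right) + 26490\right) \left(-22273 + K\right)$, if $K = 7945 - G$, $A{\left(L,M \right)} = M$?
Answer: $-211917108$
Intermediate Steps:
$K = 17580$ ($K = 7945 - -9635 = 7945 + 9635 = 17580$)
$\left(\left(18761 - A{\left(-89,95 \right)}\right) + 26490\right) \left(-22273 + K\right) = \left(\left(18761 - 95\right) + 26490\right) \left(-22273 + 17580\right) = \left(\left(18761 - 95\right) + 26490\right) \left(-4693\right) = \left(18666 + 26490\right) \left(-4693\right) = 45156 \left(-4693\right) = -211917108$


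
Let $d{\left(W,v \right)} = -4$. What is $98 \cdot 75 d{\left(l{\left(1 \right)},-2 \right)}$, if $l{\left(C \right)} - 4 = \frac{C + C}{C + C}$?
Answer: $-29400$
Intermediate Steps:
$l{\left(C \right)} = 5$ ($l{\left(C \right)} = 4 + \frac{C + C}{C + C} = 4 + \frac{2 C}{2 C} = 4 + 2 C \frac{1}{2 C} = 4 + 1 = 5$)
$98 \cdot 75 d{\left(l{\left(1 \right)},-2 \right)} = 98 \cdot 75 \left(-4\right) = 7350 \left(-4\right) = -29400$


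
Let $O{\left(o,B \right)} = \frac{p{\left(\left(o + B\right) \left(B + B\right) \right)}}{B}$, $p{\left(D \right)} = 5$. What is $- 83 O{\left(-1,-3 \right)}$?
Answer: $\frac{415}{3} \approx 138.33$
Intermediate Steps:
$O{\left(o,B \right)} = \frac{5}{B}$
$- 83 O{\left(-1,-3 \right)} = - 83 \frac{5}{-3} = - 83 \cdot 5 \left(- \frac{1}{3}\right) = \left(-83\right) \left(- \frac{5}{3}\right) = \frac{415}{3}$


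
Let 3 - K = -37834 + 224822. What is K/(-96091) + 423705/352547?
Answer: 2268834850/720778591 ≈ 3.1478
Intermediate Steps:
K = -186985 (K = 3 - (-37834 + 224822) = 3 - 1*186988 = 3 - 186988 = -186985)
K/(-96091) + 423705/352547 = -186985/(-96091) + 423705/352547 = -186985*(-1/96091) + 423705*(1/352547) = 186985/96091 + 9015/7501 = 2268834850/720778591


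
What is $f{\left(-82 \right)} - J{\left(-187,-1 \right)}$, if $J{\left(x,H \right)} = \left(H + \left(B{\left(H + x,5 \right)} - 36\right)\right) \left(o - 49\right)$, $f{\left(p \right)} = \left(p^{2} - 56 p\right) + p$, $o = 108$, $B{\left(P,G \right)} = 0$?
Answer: $13417$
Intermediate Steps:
$f{\left(p \right)} = p^{2} - 55 p$
$J{\left(x,H \right)} = -2124 + 59 H$ ($J{\left(x,H \right)} = \left(H + \left(0 - 36\right)\right) \left(108 - 49\right) = \left(H + \left(0 - 36\right)\right) 59 = \left(H - 36\right) 59 = \left(-36 + H\right) 59 = -2124 + 59 H$)
$f{\left(-82 \right)} - J{\left(-187,-1 \right)} = - 82 \left(-55 - 82\right) - \left(-2124 + 59 \left(-1\right)\right) = \left(-82\right) \left(-137\right) - \left(-2124 - 59\right) = 11234 - -2183 = 11234 + 2183 = 13417$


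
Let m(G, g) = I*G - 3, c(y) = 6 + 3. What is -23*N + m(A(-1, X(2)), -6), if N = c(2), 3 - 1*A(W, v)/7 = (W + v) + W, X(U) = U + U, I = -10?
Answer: -280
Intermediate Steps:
c(y) = 9
X(U) = 2*U
A(W, v) = 21 - 14*W - 7*v (A(W, v) = 21 - 7*((W + v) + W) = 21 - 7*(v + 2*W) = 21 + (-14*W - 7*v) = 21 - 14*W - 7*v)
N = 9
m(G, g) = -3 - 10*G (m(G, g) = -10*G - 3 = -3 - 10*G)
-23*N + m(A(-1, X(2)), -6) = -23*9 + (-3 - 10*(21 - 14*(-1) - 14*2)) = -207 + (-3 - 10*(21 + 14 - 7*4)) = -207 + (-3 - 10*(21 + 14 - 28)) = -207 + (-3 - 10*7) = -207 + (-3 - 70) = -207 - 73 = -280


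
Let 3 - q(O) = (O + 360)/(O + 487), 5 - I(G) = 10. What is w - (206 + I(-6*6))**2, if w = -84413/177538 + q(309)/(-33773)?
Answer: -96414257668521665/2386404367852 ≈ -40402.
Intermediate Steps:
I(G) = -5 (I(G) = 5 - 1*10 = 5 - 10 = -5)
q(O) = 3 - (360 + O)/(487 + O) (q(O) = 3 - (O + 360)/(O + 487) = 3 - (360 + O)/(487 + O))
w = -1134802933013/2386404367852 (w = -84413/177538 + ((1101 + 2*309)/(487 + 309))/(-33773) = -84413*1/177538 + ((1101 + 618)/796)*(-1/33773) = -84413/177538 + ((1/796)*1719)*(-1/33773) = -84413/177538 + (1719/796)*(-1/33773) = -84413/177538 - 1719/26883308 = -1134802933013/2386404367852 ≈ -0.47553)
w - (206 + I(-6*6))**2 = -1134802933013/2386404367852 - (206 - 5)**2 = -1134802933013/2386404367852 - 1*201**2 = -1134802933013/2386404367852 - 1*40401 = -1134802933013/2386404367852 - 40401 = -96414257668521665/2386404367852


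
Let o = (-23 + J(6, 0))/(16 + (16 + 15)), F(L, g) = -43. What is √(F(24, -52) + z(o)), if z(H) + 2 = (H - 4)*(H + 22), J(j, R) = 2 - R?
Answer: I*√311122/47 ≈ 11.868*I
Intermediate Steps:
o = -21/47 (o = (-23 + (2 - 1*0))/(16 + (16 + 15)) = (-23 + (2 + 0))/(16 + 31) = (-23 + 2)/47 = -21*1/47 = -21/47 ≈ -0.44681)
z(H) = -2 + (-4 + H)*(22 + H) (z(H) = -2 + (H - 4)*(H + 22) = -2 + (-4 + H)*(22 + H))
√(F(24, -52) + z(o)) = √(-43 + (-90 + (-21/47)² + 18*(-21/47))) = √(-43 + (-90 + 441/2209 - 378/47)) = √(-43 - 216135/2209) = √(-311122/2209) = I*√311122/47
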